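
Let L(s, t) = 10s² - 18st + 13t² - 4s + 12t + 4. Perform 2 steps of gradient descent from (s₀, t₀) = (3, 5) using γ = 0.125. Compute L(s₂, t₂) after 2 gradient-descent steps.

∇L = (20s - 18t - 4, -18s + 26t + 12)
Step 1: at (3, 5), ∇L = (-34, 88) → (3, 5) − 0.125·(-34, 88) = (7.25, -6)
Step 2: at (7.25, -6), ∇L = (249, -274.5) → (7.25, -6) − 0.125·(249, -274.5) = (-23.875, 28.3125)
L(-23.875, 28.3125) = 28727.47265625

28727.47265625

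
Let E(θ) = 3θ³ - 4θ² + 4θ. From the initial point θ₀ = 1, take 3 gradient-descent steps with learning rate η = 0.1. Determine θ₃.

E′(θ) = 9θ² - 8θ + 4
θ₁ = 1 − 0.1·5 = 0.5
θ₂ = 0.5 − 0.1·2.25 = 0.275
θ₃ = 0.275 − 0.1·2.480625 = 0.0269375

0.0269375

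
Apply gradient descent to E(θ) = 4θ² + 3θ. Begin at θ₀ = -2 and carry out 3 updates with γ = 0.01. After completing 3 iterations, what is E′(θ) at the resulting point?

E′(θ) = 8θ + 3
θ₁ = -2 − 0.01·(-13) = -1.87
θ₂ = -1.87 − 0.01·(-11.96) = -1.7504
θ₃ = -1.7504 − 0.01·(-11.0032) = -1.640368
E′(θ) at (-1.640368) = -10.122944

-10.122944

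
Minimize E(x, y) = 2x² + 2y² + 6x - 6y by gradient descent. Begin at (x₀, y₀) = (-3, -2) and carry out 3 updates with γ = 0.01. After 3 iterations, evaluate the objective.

13.699975901184

∇E = (4x + 6, 4y - 6)
Step 1: at (-3, -2), ∇E = (-6, -14) → (-3, -2) − 0.01·(-6, -14) = (-2.94, -1.86)
Step 2: at (-2.94, -1.86), ∇E = (-5.76, -13.44) → (-2.94, -1.86) − 0.01·(-5.76, -13.44) = (-2.8824, -1.7256)
Step 3: at (-2.8824, -1.7256), ∇E = (-5.5296, -12.9024) → (-2.8824, -1.7256) − 0.01·(-5.5296, -12.9024) = (-2.827104, -1.596576)
E(-2.827104, -1.596576) = 13.699975901184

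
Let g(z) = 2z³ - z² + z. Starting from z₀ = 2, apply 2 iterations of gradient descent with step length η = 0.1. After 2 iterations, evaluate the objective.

g′(z) = 6z² - 2z + 1
Step 1: g′(2) = 21; z₁ = 2 − 0.1·21 = -0.1
Step 2: g′(-0.1) = 1.26; z₂ = -0.1 − 0.1·1.26 = -0.226
g(-0.226) = -0.300162352

-0.300162352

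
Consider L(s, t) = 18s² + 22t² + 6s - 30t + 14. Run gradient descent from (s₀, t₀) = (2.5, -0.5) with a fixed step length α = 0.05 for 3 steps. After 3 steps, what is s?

∇L = (36s + 6, 44t - 30)
Step 1: at (2.5, -0.5), ∇L = (96, -52) → (2.5, -0.5) − 0.05·(96, -52) = (-2.3, 2.1)
Step 2: at (-2.3, 2.1), ∇L = (-76.8, 62.4) → (-2.3, 2.1) − 0.05·(-76.8, 62.4) = (1.54, -1.02)
Step 3: at (1.54, -1.02), ∇L = (61.44, -74.88) → (1.54, -1.02) − 0.05·(61.44, -74.88) = (-1.532, 2.724)
s = -1.532

-1.532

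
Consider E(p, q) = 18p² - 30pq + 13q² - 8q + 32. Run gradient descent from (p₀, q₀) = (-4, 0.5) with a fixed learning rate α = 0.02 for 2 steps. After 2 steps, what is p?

∇E = (36p - 30q, -30p + 26q - 8)
(p₁, q₁) = (-4, 0.5) − 0.02·(-159, 125) = (-0.82, -2)
(p₂, q₂) = (-0.82, -2) − 0.02·(30.48, -35.4) = (-1.4296, -1.292)
p = -1.4296

-1.4296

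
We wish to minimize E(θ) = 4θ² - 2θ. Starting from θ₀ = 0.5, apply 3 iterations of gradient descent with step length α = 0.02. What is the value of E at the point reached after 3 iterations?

E′(θ) = 8θ - 2
θ₁ = 0.5 − 0.02·2 = 0.46
θ₂ = 0.46 − 0.02·1.68 = 0.4264
θ₃ = 0.4264 − 0.02·1.4112 = 0.398176
E(0.398176) = -0.162175492096

-0.162175492096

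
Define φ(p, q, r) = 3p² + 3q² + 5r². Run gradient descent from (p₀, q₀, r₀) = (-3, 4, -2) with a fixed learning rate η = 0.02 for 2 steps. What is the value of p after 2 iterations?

∇φ = (6p, 6q, 10r)
(p₁, q₁, r₁) = (-3, 4, -2) − 0.02·(-18, 24, -20) = (-2.64, 3.52, -1.6)
(p₂, q₂, r₂) = (-2.64, 3.52, -1.6) − 0.02·(-15.84, 21.12, -16) = (-2.3232, 3.0976, -1.28)
p = -2.3232

-2.3232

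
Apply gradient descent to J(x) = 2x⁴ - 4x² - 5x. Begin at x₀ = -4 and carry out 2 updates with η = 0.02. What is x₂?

J′(x) = 8x³ - 8x - 5
Step 1: J′(-4) = -485; x₁ = -4 − 0.02·(-485) = 5.7
Step 2: J′(5.7) = 1430.944; x₂ = 5.7 − 0.02·1430.944 = -22.91888

-22.91888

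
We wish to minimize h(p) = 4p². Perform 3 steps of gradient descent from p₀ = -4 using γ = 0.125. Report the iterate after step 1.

0

h′(p) = 8p
Step 1: h′(-4) = -32; p₁ = -4 − 0.125·(-32) = 0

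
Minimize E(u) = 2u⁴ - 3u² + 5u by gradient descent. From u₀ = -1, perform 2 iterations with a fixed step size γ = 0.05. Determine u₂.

-1.13665

E′(u) = 8u³ - 6u + 5
Step 1: E′(-1) = 3; u₁ = -1 − 0.05·3 = -1.15
Step 2: E′(-1.15) = -0.267; u₂ = -1.15 − 0.05·(-0.267) = -1.13665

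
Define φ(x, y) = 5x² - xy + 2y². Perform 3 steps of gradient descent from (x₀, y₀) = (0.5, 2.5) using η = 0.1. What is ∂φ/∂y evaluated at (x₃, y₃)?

2.2585

∇φ = (10x - y, -x + 4y)
(x₁, y₁) = (0.5, 2.5) − 0.1·(2.5, 9.5) = (0.25, 1.55)
(x₂, y₂) = (0.25, 1.55) − 0.1·(0.95, 5.95) = (0.155, 0.955)
(x₃, y₃) = (0.155, 0.955) − 0.1·(0.595, 3.665) = (0.0955, 0.5885)
∂φ/∂y at (0.0955, 0.5885) = 2.2585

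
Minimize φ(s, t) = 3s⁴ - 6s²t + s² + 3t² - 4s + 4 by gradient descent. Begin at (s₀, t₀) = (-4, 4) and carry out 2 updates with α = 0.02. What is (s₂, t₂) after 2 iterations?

(-94.48820224, 12.013312)

∇φ = (12s³ - 12st + 2s - 4, -6s² + 6t)
Step 1: at (-4, 4), ∇φ = (-588, -72) → (-4, 4) − 0.02·(-588, -72) = (7.76, 5.44)
Step 2: at (7.76, 5.44), ∇φ = (5112.410112, -328.6656) → (7.76, 5.44) − 0.02·(5112.410112, -328.6656) = (-94.48820224, 12.013312)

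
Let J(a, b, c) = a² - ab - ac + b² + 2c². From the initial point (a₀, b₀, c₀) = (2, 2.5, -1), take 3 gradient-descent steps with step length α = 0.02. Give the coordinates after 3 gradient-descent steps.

∇J = (2a - b - c, -a + 2b, -a + 4c)
(a₁, b₁, c₁) = (2, 2.5, -1) − 0.02·(2.5, 3, -6) = (1.95, 2.44, -0.88)
(a₂, b₂, c₂) = (1.95, 2.44, -0.88) − 0.02·(2.34, 2.93, -5.47) = (1.9032, 2.3814, -0.7706)
(a₃, b₃, c₃) = (1.9032, 2.3814, -0.7706) − 0.02·(2.1956, 2.8596, -4.9856) = (1.859288, 2.324208, -0.670888)

(1.859288, 2.324208, -0.670888)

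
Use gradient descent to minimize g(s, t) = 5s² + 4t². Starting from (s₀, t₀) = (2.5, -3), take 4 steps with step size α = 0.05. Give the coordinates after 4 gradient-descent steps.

(0.15625, -0.3888)

∇g = (10s, 8t)
Step 1: at (2.5, -3), ∇g = (25, -24) → (2.5, -3) − 0.05·(25, -24) = (1.25, -1.8)
Step 2: at (1.25, -1.8), ∇g = (12.5, -14.4) → (1.25, -1.8) − 0.05·(12.5, -14.4) = (0.625, -1.08)
Step 3: at (0.625, -1.08), ∇g = (6.25, -8.64) → (0.625, -1.08) − 0.05·(6.25, -8.64) = (0.3125, -0.648)
Step 4: at (0.3125, -0.648), ∇g = (3.125, -5.184) → (0.3125, -0.648) − 0.05·(3.125, -5.184) = (0.15625, -0.3888)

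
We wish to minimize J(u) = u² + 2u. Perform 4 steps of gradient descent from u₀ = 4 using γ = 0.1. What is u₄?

1.048

J′(u) = 2u + 2
Step 1: J′(4) = 10; u₁ = 4 − 0.1·10 = 3
Step 2: J′(3) = 8; u₂ = 3 − 0.1·8 = 2.2
Step 3: J′(2.2) = 6.4; u₃ = 2.2 − 0.1·6.4 = 1.56
Step 4: J′(1.56) = 5.12; u₄ = 1.56 − 0.1·5.12 = 1.048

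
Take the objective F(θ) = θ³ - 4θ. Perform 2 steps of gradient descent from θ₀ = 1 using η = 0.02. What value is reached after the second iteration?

1.037576

F′(θ) = 3θ² - 4
Step 1: F′(1) = -1; θ₁ = 1 − 0.02·(-1) = 1.02
Step 2: F′(1.02) = -0.8788; θ₂ = 1.02 − 0.02·(-0.8788) = 1.037576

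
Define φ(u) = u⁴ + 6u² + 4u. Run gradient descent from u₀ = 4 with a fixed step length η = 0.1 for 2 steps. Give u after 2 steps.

φ′(u) = 4u³ + 12u + 4
Step 1: φ′(4) = 308; u₁ = 4 − 0.1·308 = -26.8
Step 2: φ′(-26.8) = -77312.928; u₂ = -26.8 − 0.1·(-77312.928) = 7704.4928

7704.4928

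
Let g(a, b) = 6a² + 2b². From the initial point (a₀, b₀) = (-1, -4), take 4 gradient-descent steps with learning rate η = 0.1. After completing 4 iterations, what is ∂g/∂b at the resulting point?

-2.0736

∇g = (12a, 4b)
(a₁, b₁) = (-1, -4) − 0.1·(-12, -16) = (0.2, -2.4)
(a₂, b₂) = (0.2, -2.4) − 0.1·(2.4, -9.6) = (-0.04, -1.44)
(a₃, b₃) = (-0.04, -1.44) − 0.1·(-0.48, -5.76) = (0.008, -0.864)
(a₄, b₄) = (0.008, -0.864) − 0.1·(0.096, -3.456) = (-0.0016, -0.5184)
∂g/∂b at (-0.0016, -0.5184) = -2.0736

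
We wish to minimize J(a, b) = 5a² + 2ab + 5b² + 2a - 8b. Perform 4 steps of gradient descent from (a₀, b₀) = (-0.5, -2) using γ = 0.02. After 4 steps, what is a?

∇J = (10a + 2b + 2, 2a + 10b - 8)
Step 1: at (-0.5, -2), ∇J = (-7, -29) → (-0.5, -2) − 0.02·(-7, -29) = (-0.36, -1.42)
Step 2: at (-0.36, -1.42), ∇J = (-4.44, -22.92) → (-0.36, -1.42) − 0.02·(-4.44, -22.92) = (-0.2712, -0.9616)
Step 3: at (-0.2712, -0.9616), ∇J = (-2.6352, -18.1584) → (-0.2712, -0.9616) − 0.02·(-2.6352, -18.1584) = (-0.218496, -0.598432)
Step 4: at (-0.218496, -0.598432), ∇J = (-1.381824, -14.421312) → (-0.218496, -0.598432) − 0.02·(-1.381824, -14.421312) = (-0.19085952, -0.31000576)
a = -0.19085952

-0.19085952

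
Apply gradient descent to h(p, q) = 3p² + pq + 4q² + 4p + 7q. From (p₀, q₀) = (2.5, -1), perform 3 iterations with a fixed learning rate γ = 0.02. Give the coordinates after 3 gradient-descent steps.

∇h = (6p + q + 4, p + 8q + 7)
Step 1: at (2.5, -1), ∇h = (18, 1.5) → (2.5, -1) − 0.02·(18, 1.5) = (2.14, -1.03)
Step 2: at (2.14, -1.03), ∇h = (15.81, 0.9) → (2.14, -1.03) − 0.02·(15.81, 0.9) = (1.8238, -1.048)
Step 3: at (1.8238, -1.048), ∇h = (13.8948, 0.4398) → (1.8238, -1.048) − 0.02·(13.8948, 0.4398) = (1.545904, -1.056796)

(1.545904, -1.056796)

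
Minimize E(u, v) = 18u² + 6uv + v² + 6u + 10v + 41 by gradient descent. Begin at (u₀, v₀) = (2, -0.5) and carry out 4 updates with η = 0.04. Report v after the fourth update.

∇E = (36u + 6v + 6, 6u + 2v + 10)
(u₁, v₁) = (2, -0.5) − 0.04·(75, 21) = (-1, -1.34)
(u₂, v₂) = (-1, -1.34) − 0.04·(-38.04, 1.32) = (0.5216, -1.3928)
(u₃, v₃) = (0.5216, -1.3928) − 0.04·(16.4208, 10.344) = (-0.135232, -1.80656)
(u₄, v₄) = (-0.135232, -1.80656) − 0.04·(-9.707712, 5.575488) = (0.25307648, -2.02957952)
v = -2.02957952

-2.02957952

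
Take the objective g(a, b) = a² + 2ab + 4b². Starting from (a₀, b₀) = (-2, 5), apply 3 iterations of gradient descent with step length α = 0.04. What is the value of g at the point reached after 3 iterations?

11.642026672128

∇g = (2a + 2b, 2a + 8b)
(a₁, b₁) = (-2, 5) − 0.04·(6, 36) = (-2.24, 3.56)
(a₂, b₂) = (-2.24, 3.56) − 0.04·(2.64, 24) = (-2.3456, 2.6)
(a₃, b₃) = (-2.3456, 2.6) − 0.04·(0.5088, 16.1088) = (-2.365952, 1.955648)
g(-2.365952, 1.955648) = 11.642026672128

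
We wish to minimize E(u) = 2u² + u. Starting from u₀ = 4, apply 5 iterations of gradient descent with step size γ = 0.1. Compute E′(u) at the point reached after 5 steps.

1.32192

E′(u) = 4u + 1
u₁ = 4 − 0.1·17 = 2.3
u₂ = 2.3 − 0.1·10.2 = 1.28
u₃ = 1.28 − 0.1·6.12 = 0.668
u₄ = 0.668 − 0.1·3.672 = 0.3008
u₅ = 0.3008 − 0.1·2.2032 = 0.08048
E′(u) at (0.08048) = 1.32192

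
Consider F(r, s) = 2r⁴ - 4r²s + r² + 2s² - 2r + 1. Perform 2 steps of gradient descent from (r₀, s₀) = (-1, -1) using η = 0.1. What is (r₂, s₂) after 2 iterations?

(0.04, 0.28)

∇F = (8r³ - 8rs + 2r - 2, -4r² + 4s)
(r₁, s₁) = (-1, -1) − 0.1·(-20, -8) = (1, -0.2)
(r₂, s₂) = (1, -0.2) − 0.1·(9.6, -4.8) = (0.04, 0.28)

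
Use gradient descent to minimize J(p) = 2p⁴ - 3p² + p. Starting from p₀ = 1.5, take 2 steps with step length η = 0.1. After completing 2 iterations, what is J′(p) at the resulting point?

2.518415847424

J′(p) = 8p³ - 6p + 1
Step 1: J′(1.5) = 19; p₁ = 1.5 − 0.1·19 = -0.4
Step 2: J′(-0.4) = 2.888; p₂ = -0.4 − 0.1·2.888 = -0.6888
J′(p) at (-0.6888) = 2.518415847424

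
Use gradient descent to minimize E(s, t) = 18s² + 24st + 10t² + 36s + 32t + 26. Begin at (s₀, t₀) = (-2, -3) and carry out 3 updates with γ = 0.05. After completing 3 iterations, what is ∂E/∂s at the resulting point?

493.824

∇E = (36s + 24t + 36, 24s + 20t + 32)
Step 1: at (-2, -3), ∇E = (-108, -76) → (-2, -3) − 0.05·(-108, -76) = (3.4, 0.8)
Step 2: at (3.4, 0.8), ∇E = (177.6, 129.6) → (3.4, 0.8) − 0.05·(177.6, 129.6) = (-5.48, -5.68)
Step 3: at (-5.48, -5.68), ∇E = (-297.6, -213.12) → (-5.48, -5.68) − 0.05·(-297.6, -213.12) = (9.4, 4.976)
∂E/∂s at (9.4, 4.976) = 493.824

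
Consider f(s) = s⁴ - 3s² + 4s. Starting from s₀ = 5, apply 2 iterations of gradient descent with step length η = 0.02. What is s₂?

2.09563136

f′(s) = 4s³ - 6s + 4
s₁ = 5 − 0.02·474 = -4.48
s₂ = -4.48 − 0.02·(-328.781568) = 2.09563136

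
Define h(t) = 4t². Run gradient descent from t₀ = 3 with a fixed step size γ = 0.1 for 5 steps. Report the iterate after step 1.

h′(t) = 8t
Step 1: h′(3) = 24; t₁ = 3 − 0.1·24 = 0.6

0.6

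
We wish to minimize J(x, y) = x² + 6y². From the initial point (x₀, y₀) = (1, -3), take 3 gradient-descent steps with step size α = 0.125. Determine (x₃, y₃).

∇J = (2x, 12y)
(x₁, y₁) = (1, -3) − 0.125·(2, -36) = (0.75, 1.5)
(x₂, y₂) = (0.75, 1.5) − 0.125·(1.5, 18) = (0.5625, -0.75)
(x₃, y₃) = (0.5625, -0.75) − 0.125·(1.125, -9) = (0.421875, 0.375)

(0.421875, 0.375)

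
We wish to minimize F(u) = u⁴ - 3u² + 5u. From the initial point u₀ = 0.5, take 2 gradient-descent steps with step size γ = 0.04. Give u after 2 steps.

F′(u) = 4u³ - 6u + 5
Step 1: F′(0.5) = 2.5; u₁ = 0.5 − 0.04·2.5 = 0.4
Step 2: F′(0.4) = 2.856; u₂ = 0.4 − 0.04·2.856 = 0.28576

0.28576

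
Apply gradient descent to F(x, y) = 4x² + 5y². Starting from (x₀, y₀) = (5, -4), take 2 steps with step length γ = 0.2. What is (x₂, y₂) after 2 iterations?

(1.8, -4)

∇F = (8x, 10y)
Step 1: at (5, -4), ∇F = (40, -40) → (5, -4) − 0.2·(40, -40) = (-3, 4)
Step 2: at (-3, 4), ∇F = (-24, 40) → (-3, 4) − 0.2·(-24, 40) = (1.8, -4)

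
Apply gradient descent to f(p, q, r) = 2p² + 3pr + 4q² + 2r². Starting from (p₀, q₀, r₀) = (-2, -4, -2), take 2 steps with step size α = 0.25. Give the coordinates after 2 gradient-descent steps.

∇f = (4p + 3r, 8q, 3p + 4r)
(p₁, q₁, r₁) = (-2, -4, -2) − 0.25·(-14, -32, -14) = (1.5, 4, 1.5)
(p₂, q₂, r₂) = (1.5, 4, 1.5) − 0.25·(10.5, 32, 10.5) = (-1.125, -4, -1.125)

(-1.125, -4, -1.125)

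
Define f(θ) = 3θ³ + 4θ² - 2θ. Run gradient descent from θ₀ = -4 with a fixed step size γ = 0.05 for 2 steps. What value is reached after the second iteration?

-46.2125

f′(θ) = 9θ² + 8θ - 2
Step 1: f′(-4) = 110; θ₁ = -4 − 0.05·110 = -9.5
Step 2: f′(-9.5) = 734.25; θ₂ = -9.5 − 0.05·734.25 = -46.2125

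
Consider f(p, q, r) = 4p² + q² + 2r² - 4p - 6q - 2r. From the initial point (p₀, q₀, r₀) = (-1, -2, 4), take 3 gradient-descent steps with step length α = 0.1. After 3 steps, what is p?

0.488

∇f = (8p - 4, 2q - 6, 4r - 2)
Step 1: at (-1, -2, 4), ∇f = (-12, -10, 14) → (-1, -2, 4) − 0.1·(-12, -10, 14) = (0.2, -1, 2.6)
Step 2: at (0.2, -1, 2.6), ∇f = (-2.4, -8, 8.4) → (0.2, -1, 2.6) − 0.1·(-2.4, -8, 8.4) = (0.44, -0.2, 1.76)
Step 3: at (0.44, -0.2, 1.76), ∇f = (-0.48, -6.4, 5.04) → (0.44, -0.2, 1.76) − 0.1·(-0.48, -6.4, 5.04) = (0.488, 0.44, 1.256)
p = 0.488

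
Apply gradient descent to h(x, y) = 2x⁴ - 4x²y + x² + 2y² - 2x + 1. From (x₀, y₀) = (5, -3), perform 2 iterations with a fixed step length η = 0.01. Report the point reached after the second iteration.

∇h = (8x³ - 8xy + 2x - 2, -4x² + 4y)
Step 1: at (5, -3), ∇h = (1128, -112) → (5, -3) − 0.01·(1128, -112) = (-6.28, -1.88)
Step 2: at (-6.28, -1.88), ∇h = (-2090.396416, -165.2736) → (-6.28, -1.88) − 0.01·(-2090.396416, -165.2736) = (14.62396416, -0.227264)

(14.62396416, -0.227264)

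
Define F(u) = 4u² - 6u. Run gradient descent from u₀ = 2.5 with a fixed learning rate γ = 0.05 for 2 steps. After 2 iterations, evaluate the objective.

F′(u) = 8u - 6
u₁ = 2.5 − 0.05·14 = 1.8
u₂ = 1.8 − 0.05·8.4 = 1.38
F(1.38) = -0.6624

-0.6624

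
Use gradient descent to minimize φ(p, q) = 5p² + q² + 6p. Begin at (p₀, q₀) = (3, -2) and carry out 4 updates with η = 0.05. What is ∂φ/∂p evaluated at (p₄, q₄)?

2.25

∇φ = (10p + 6, 2q)
(p₁, q₁) = (3, -2) − 0.05·(36, -4) = (1.2, -1.8)
(p₂, q₂) = (1.2, -1.8) − 0.05·(18, -3.6) = (0.3, -1.62)
(p₃, q₃) = (0.3, -1.62) − 0.05·(9, -3.24) = (-0.15, -1.458)
(p₄, q₄) = (-0.15, -1.458) − 0.05·(4.5, -2.916) = (-0.375, -1.3122)
∂φ/∂p at (-0.375, -1.3122) = 2.25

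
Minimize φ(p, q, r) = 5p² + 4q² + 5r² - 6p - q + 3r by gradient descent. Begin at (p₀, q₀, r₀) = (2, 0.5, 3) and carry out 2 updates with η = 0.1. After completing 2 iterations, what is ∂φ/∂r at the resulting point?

∇φ = (10p - 6, 8q - 1, 10r + 3)
(p₁, q₁, r₁) = (2, 0.5, 3) − 0.1·(14, 3, 33) = (0.6, 0.2, -0.3)
(p₂, q₂, r₂) = (0.6, 0.2, -0.3) − 0.1·(0, 0.6, 0) = (0.6, 0.14, -0.3)
∂φ/∂r at (0.6, 0.14, -0.3) = 0

0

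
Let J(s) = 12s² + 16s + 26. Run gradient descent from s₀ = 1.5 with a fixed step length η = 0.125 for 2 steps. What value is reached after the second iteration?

J′(s) = 24s + 16
s₁ = 1.5 − 0.125·52 = -5
s₂ = -5 − 0.125·(-104) = 8

8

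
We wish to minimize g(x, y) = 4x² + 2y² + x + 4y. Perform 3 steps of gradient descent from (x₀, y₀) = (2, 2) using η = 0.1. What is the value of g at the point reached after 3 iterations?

∇g = (8x + 1, 4y + 4)
Step 1: at (2, 2), ∇g = (17, 12) → (2, 2) − 0.1·(17, 12) = (0.3, 0.8)
Step 2: at (0.3, 0.8), ∇g = (3.4, 7.2) → (0.3, 0.8) − 0.1·(3.4, 7.2) = (-0.04, 0.08)
Step 3: at (-0.04, 0.08), ∇g = (0.68, 4.32) → (-0.04, 0.08) − 0.1·(0.68, 4.32) = (-0.108, -0.352)
g(-0.108, -0.352) = -1.221536

-1.221536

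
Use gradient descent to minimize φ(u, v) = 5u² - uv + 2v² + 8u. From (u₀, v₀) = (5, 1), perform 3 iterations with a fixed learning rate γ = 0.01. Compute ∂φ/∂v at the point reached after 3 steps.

0.594531

∇φ = (10u - v + 8, -u + 4v)
Step 1: at (5, 1), ∇φ = (57, -1) → (5, 1) − 0.01·(57, -1) = (4.43, 1.01)
Step 2: at (4.43, 1.01), ∇φ = (51.29, -0.39) → (4.43, 1.01) − 0.01·(51.29, -0.39) = (3.9171, 1.0139)
Step 3: at (3.9171, 1.0139), ∇φ = (46.1571, 0.1385) → (3.9171, 1.0139) − 0.01·(46.1571, 0.1385) = (3.455529, 1.012515)
∂φ/∂v at (3.455529, 1.012515) = 0.594531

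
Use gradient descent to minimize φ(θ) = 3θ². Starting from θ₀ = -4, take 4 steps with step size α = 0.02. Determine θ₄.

-2.39878144

φ′(θ) = 6θ
Step 1: φ′(-4) = -24; θ₁ = -4 − 0.02·(-24) = -3.52
Step 2: φ′(-3.52) = -21.12; θ₂ = -3.52 − 0.02·(-21.12) = -3.0976
Step 3: φ′(-3.0976) = -18.5856; θ₃ = -3.0976 − 0.02·(-18.5856) = -2.725888
Step 4: φ′(-2.725888) = -16.355328; θ₄ = -2.725888 − 0.02·(-16.355328) = -2.39878144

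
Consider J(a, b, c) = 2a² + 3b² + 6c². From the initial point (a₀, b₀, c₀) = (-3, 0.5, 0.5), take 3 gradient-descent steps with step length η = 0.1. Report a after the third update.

∇J = (4a, 6b, 12c)
Step 1: at (-3, 0.5, 0.5), ∇J = (-12, 3, 6) → (-3, 0.5, 0.5) − 0.1·(-12, 3, 6) = (-1.8, 0.2, -0.1)
Step 2: at (-1.8, 0.2, -0.1), ∇J = (-7.2, 1.2, -1.2) → (-1.8, 0.2, -0.1) − 0.1·(-7.2, 1.2, -1.2) = (-1.08, 0.08, 0.02)
Step 3: at (-1.08, 0.08, 0.02), ∇J = (-4.32, 0.48, 0.24) → (-1.08, 0.08, 0.02) − 0.1·(-4.32, 0.48, 0.24) = (-0.648, 0.032, -0.004)
a = -0.648

-0.648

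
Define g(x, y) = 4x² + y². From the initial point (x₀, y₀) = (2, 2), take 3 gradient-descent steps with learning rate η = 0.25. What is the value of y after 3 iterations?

0.25

∇g = (8x, 2y)
Step 1: at (2, 2), ∇g = (16, 4) → (2, 2) − 0.25·(16, 4) = (-2, 1)
Step 2: at (-2, 1), ∇g = (-16, 2) → (-2, 1) − 0.25·(-16, 2) = (2, 0.5)
Step 3: at (2, 0.5), ∇g = (16, 1) → (2, 0.5) − 0.25·(16, 1) = (-2, 0.25)
y = 0.25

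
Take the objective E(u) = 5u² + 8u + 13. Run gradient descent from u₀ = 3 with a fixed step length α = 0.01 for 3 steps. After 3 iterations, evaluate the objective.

E′(u) = 10u + 8
u₁ = 3 − 0.01·38 = 2.62
u₂ = 2.62 − 0.01·34.2 = 2.278
u₃ = 2.278 − 0.01·30.78 = 1.9702
E(1.9702) = 48.1700402

48.1700402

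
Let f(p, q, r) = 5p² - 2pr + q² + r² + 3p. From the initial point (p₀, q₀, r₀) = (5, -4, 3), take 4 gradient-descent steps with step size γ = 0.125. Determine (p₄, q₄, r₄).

(0.109375, -1.265625, 1.5)

∇f = (10p - 2r + 3, 2q, -2p + 2r)
Step 1: at (5, -4, 3), ∇f = (47, -8, -4) → (5, -4, 3) − 0.125·(47, -8, -4) = (-0.875, -3, 3.5)
Step 2: at (-0.875, -3, 3.5), ∇f = (-12.75, -6, 8.75) → (-0.875, -3, 3.5) − 0.125·(-12.75, -6, 8.75) = (0.71875, -2.25, 2.40625)
Step 3: at (0.71875, -2.25, 2.40625), ∇f = (5.375, -4.5, 3.375) → (0.71875, -2.25, 2.40625) − 0.125·(5.375, -4.5, 3.375) = (0.046875, -1.6875, 1.984375)
Step 4: at (0.046875, -1.6875, 1.984375), ∇f = (-0.5, -3.375, 3.875) → (0.046875, -1.6875, 1.984375) − 0.125·(-0.5, -3.375, 3.875) = (0.109375, -1.265625, 1.5)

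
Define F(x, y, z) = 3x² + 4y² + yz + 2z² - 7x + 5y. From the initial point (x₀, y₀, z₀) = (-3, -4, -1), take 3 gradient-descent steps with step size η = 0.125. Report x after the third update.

1.1015625

∇F = (6x - 7, 8y + z + 5, y + 4z)
Step 1: at (-3, -4, -1), ∇F = (-25, -28, -8) → (-3, -4, -1) − 0.125·(-25, -28, -8) = (0.125, -0.5, 0)
Step 2: at (0.125, -0.5, 0), ∇F = (-6.25, 1, -0.5) → (0.125, -0.5, 0) − 0.125·(-6.25, 1, -0.5) = (0.90625, -0.625, 0.0625)
Step 3: at (0.90625, -0.625, 0.0625), ∇F = (-1.5625, 0.0625, -0.375) → (0.90625, -0.625, 0.0625) − 0.125·(-1.5625, 0.0625, -0.375) = (1.1015625, -0.6328125, 0.109375)
x = 1.1015625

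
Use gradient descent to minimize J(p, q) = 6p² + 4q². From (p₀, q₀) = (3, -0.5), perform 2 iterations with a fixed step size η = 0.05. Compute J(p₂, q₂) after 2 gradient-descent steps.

1.512

∇J = (12p, 8q)
(p₁, q₁) = (3, -0.5) − 0.05·(36, -4) = (1.2, -0.3)
(p₂, q₂) = (1.2, -0.3) − 0.05·(14.4, -2.4) = (0.48, -0.18)
J(0.48, -0.18) = 1.512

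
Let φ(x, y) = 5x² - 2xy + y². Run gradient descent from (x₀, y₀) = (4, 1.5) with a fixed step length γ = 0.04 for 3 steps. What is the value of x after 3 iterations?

1.130048

∇φ = (10x - 2y, -2x + 2y)
(x₁, y₁) = (4, 1.5) − 0.04·(37, -5) = (2.52, 1.7)
(x₂, y₂) = (2.52, 1.7) − 0.04·(21.8, -1.64) = (1.648, 1.7656)
(x₃, y₃) = (1.648, 1.7656) − 0.04·(12.9488, 0.2352) = (1.130048, 1.756192)
x = 1.130048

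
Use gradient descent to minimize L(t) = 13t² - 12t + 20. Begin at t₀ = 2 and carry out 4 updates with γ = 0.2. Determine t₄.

479.184

L′(t) = 26t - 12
t₁ = 2 − 0.2·40 = -6
t₂ = -6 − 0.2·(-168) = 27.6
t₃ = 27.6 − 0.2·705.6 = -113.52
t₄ = -113.52 − 0.2·(-2963.52) = 479.184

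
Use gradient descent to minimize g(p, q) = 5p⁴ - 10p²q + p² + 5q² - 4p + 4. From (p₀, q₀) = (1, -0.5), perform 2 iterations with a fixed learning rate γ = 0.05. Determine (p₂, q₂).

(-0.196, 0.205)

∇g = (20p³ - 20pq + 2p - 4, -10p² + 10q)
(p₁, q₁) = (1, -0.5) − 0.05·(28, -15) = (-0.4, 0.25)
(p₂, q₂) = (-0.4, 0.25) − 0.05·(-4.08, 0.9) = (-0.196, 0.205)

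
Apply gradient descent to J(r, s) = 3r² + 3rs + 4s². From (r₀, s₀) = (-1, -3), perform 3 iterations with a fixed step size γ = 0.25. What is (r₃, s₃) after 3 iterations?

∇J = (6r + 3s, 3r + 8s)
Step 1: at (-1, -3), ∇J = (-15, -27) → (-1, -3) − 0.25·(-15, -27) = (2.75, 3.75)
Step 2: at (2.75, 3.75), ∇J = (27.75, 38.25) → (2.75, 3.75) − 0.25·(27.75, 38.25) = (-4.1875, -5.8125)
Step 3: at (-4.1875, -5.8125), ∇J = (-42.5625, -59.0625) → (-4.1875, -5.8125) − 0.25·(-42.5625, -59.0625) = (6.453125, 8.953125)

(6.453125, 8.953125)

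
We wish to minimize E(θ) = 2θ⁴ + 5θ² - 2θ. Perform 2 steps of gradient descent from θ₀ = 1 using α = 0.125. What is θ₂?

1.5

E′(θ) = 8θ³ + 10θ - 2
θ₁ = 1 − 0.125·16 = -1
θ₂ = -1 − 0.125·(-20) = 1.5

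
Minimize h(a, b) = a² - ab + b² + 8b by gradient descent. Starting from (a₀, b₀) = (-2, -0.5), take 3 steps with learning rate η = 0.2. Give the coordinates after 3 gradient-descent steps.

∇h = (2a - b, -a + 2b + 8)
Step 1: at (-2, -0.5), ∇h = (-3.5, 9) → (-2, -0.5) − 0.2·(-3.5, 9) = (-1.3, -2.3)
Step 2: at (-1.3, -2.3), ∇h = (-0.3, 4.7) → (-1.3, -2.3) − 0.2·(-0.3, 4.7) = (-1.24, -3.24)
Step 3: at (-1.24, -3.24), ∇h = (0.76, 2.76) → (-1.24, -3.24) − 0.2·(0.76, 2.76) = (-1.392, -3.792)

(-1.392, -3.792)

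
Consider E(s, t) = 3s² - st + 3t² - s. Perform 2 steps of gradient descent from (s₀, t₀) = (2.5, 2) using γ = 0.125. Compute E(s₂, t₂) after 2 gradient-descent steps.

∇E = (6s - t - 1, -s + 6t)
Step 1: at (2.5, 2), ∇E = (12, 9.5) → (2.5, 2) − 0.125·(12, 9.5) = (1, 0.8125)
Step 2: at (1, 0.8125), ∇E = (4.1875, 3.875) → (1, 0.8125) − 0.125·(4.1875, 3.875) = (0.4765625, 0.328125)
E(0.4765625, 0.328125) = 0.37139892578125

0.37139892578125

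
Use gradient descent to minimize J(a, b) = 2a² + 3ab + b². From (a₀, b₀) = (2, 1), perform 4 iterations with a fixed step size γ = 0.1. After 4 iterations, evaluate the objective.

-0.00477725

∇J = (4a + 3b, 3a + 2b)
Step 1: at (2, 1), ∇J = (11, 8) → (2, 1) − 0.1·(11, 8) = (0.9, 0.2)
Step 2: at (0.9, 0.2), ∇J = (4.2, 3.1) → (0.9, 0.2) − 0.1·(4.2, 3.1) = (0.48, -0.11)
Step 3: at (0.48, -0.11), ∇J = (1.59, 1.22) → (0.48, -0.11) − 0.1·(1.59, 1.22) = (0.321, -0.232)
Step 4: at (0.321, -0.232), ∇J = (0.588, 0.499) → (0.321, -0.232) − 0.1·(0.588, 0.499) = (0.2622, -0.2819)
J(0.2622, -0.2819) = -0.00477725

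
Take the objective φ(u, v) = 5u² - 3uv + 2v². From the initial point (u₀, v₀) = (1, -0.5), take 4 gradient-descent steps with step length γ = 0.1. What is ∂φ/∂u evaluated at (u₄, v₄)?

∇φ = (10u - 3v, -3u + 4v)
(u₁, v₁) = (1, -0.5) − 0.1·(11.5, -5) = (-0.15, 0)
(u₂, v₂) = (-0.15, 0) − 0.1·(-1.5, 0.45) = (0, -0.045)
(u₃, v₃) = (0, -0.045) − 0.1·(0.135, -0.18) = (-0.0135, -0.027)
(u₄, v₄) = (-0.0135, -0.027) − 0.1·(-0.054, -0.0675) = (-0.0081, -0.02025)
∂φ/∂u at (-0.0081, -0.02025) = -0.02025

-0.02025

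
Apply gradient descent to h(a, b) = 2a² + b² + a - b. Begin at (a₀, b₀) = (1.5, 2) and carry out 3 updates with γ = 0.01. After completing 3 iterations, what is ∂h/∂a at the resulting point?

6.193152

∇h = (4a + 1, 2b - 1)
(a₁, b₁) = (1.5, 2) − 0.01·(7, 3) = (1.43, 1.97)
(a₂, b₂) = (1.43, 1.97) − 0.01·(6.72, 2.94) = (1.3628, 1.9406)
(a₃, b₃) = (1.3628, 1.9406) − 0.01·(6.4512, 2.8812) = (1.298288, 1.911788)
∂h/∂a at (1.298288, 1.911788) = 6.193152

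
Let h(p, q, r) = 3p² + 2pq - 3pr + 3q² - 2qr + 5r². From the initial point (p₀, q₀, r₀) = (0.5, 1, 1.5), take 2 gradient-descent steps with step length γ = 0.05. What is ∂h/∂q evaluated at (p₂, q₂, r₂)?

∇h = (6p + 2q - 3r, 2p + 6q - 2r, -3p - 2q + 10r)
Step 1: at (0.5, 1, 1.5), ∇h = (0.5, 4, 11.5) → (0.5, 1, 1.5) − 0.05·(0.5, 4, 11.5) = (0.475, 0.8, 0.925)
Step 2: at (0.475, 0.8, 0.925), ∇h = (1.675, 3.9, 6.225) → (0.475, 0.8, 0.925) − 0.05·(1.675, 3.9, 6.225) = (0.39125, 0.605, 0.61375)
∂h/∂q at (0.39125, 0.605, 0.61375) = 3.185

3.185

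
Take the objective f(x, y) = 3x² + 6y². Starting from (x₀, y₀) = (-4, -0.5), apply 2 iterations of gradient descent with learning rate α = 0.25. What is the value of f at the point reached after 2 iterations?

27

∇f = (6x, 12y)
(x₁, y₁) = (-4, -0.5) − 0.25·(-24, -6) = (2, 1)
(x₂, y₂) = (2, 1) − 0.25·(12, 12) = (-1, -2)
f(-1, -2) = 27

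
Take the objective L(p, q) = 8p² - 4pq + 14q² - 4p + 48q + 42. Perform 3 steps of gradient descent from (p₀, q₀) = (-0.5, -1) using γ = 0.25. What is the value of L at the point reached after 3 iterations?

586282

∇L = (16p - 4q - 4, -4p + 28q + 48)
Step 1: at (-0.5, -1), ∇L = (-8, 22) → (-0.5, -1) − 0.25·(-8, 22) = (1.5, -6.5)
Step 2: at (1.5, -6.5), ∇L = (46, -140) → (1.5, -6.5) − 0.25·(46, -140) = (-10, 28.5)
Step 3: at (-10, 28.5), ∇L = (-278, 886) → (-10, 28.5) − 0.25·(-278, 886) = (59.5, -193)
L(59.5, -193) = 586282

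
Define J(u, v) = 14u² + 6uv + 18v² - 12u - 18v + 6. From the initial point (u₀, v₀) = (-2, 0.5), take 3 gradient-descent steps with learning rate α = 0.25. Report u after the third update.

∇J = (28u + 6v - 12, 6u + 36v - 18)
(u₁, v₁) = (-2, 0.5) − 0.25·(-65, -12) = (14.25, 3.5)
(u₂, v₂) = (14.25, 3.5) − 0.25·(408, 193.5) = (-87.75, -44.875)
(u₃, v₃) = (-87.75, -44.875) − 0.25·(-2738.25, -2160) = (596.8125, 495.125)
u = 596.8125

596.8125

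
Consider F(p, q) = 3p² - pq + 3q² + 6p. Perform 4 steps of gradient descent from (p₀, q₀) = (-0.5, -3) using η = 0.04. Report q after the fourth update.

∇F = (6p - q + 6, -p + 6q)
(p₁, q₁) = (-0.5, -3) − 0.04·(6, -17.5) = (-0.74, -2.3)
(p₂, q₂) = (-0.74, -2.3) − 0.04·(3.86, -13.06) = (-0.8944, -1.7776)
(p₃, q₃) = (-0.8944, -1.7776) − 0.04·(2.4112, -9.7712) = (-0.990848, -1.386752)
(p₄, q₄) = (-0.990848, -1.386752) − 0.04·(1.441664, -7.329664) = (-1.04851456, -1.09356544)
q = -1.09356544

-1.09356544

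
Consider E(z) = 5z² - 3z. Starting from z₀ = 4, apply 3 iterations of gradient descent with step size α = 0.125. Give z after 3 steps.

E′(z) = 10z - 3
Step 1: E′(4) = 37; z₁ = 4 − 0.125·37 = -0.625
Step 2: E′(-0.625) = -9.25; z₂ = -0.625 − 0.125·(-9.25) = 0.53125
Step 3: E′(0.53125) = 2.3125; z₃ = 0.53125 − 0.125·2.3125 = 0.2421875

0.2421875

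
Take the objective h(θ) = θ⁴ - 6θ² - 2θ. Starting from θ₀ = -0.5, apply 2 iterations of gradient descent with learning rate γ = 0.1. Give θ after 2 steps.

-1.42435

h′(θ) = 4θ³ - 12θ - 2
θ₁ = -0.5 − 0.1·3.5 = -0.85
θ₂ = -0.85 − 0.1·5.7435 = -1.42435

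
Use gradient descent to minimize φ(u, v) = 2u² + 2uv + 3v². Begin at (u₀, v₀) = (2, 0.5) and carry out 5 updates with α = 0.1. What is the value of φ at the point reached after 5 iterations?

∇φ = (4u + 2v, 2u + 6v)
Step 1: at (2, 0.5), ∇φ = (9, 7) → (2, 0.5) − 0.1·(9, 7) = (1.1, -0.2)
Step 2: at (1.1, -0.2), ∇φ = (4, 1) → (1.1, -0.2) − 0.1·(4, 1) = (0.7, -0.3)
Step 3: at (0.7, -0.3), ∇φ = (2.2, -0.4) → (0.7, -0.3) − 0.1·(2.2, -0.4) = (0.48, -0.26)
Step 4: at (0.48, -0.26), ∇φ = (1.4, -0.6) → (0.48, -0.26) − 0.1·(1.4, -0.6) = (0.34, -0.2)
Step 5: at (0.34, -0.2), ∇φ = (0.96, -0.52) → (0.34, -0.2) − 0.1·(0.96, -0.52) = (0.244, -0.148)
φ(0.244, -0.148) = 0.11256

0.11256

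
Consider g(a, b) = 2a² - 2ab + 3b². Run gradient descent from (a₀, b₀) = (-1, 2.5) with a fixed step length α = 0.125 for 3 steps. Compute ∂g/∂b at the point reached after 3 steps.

0.203125

∇g = (4a - 2b, -2a + 6b)
(a₁, b₁) = (-1, 2.5) − 0.125·(-9, 17) = (0.125, 0.375)
(a₂, b₂) = (0.125, 0.375) − 0.125·(-0.25, 2) = (0.15625, 0.125)
(a₃, b₃) = (0.15625, 0.125) − 0.125·(0.375, 0.4375) = (0.109375, 0.0703125)
∂g/∂b at (0.109375, 0.0703125) = 0.203125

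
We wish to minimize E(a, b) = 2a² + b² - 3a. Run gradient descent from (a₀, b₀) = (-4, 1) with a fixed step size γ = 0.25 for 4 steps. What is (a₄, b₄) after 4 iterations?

(0.75, 0.0625)

∇E = (4a - 3, 2b)
Step 1: at (-4, 1), ∇E = (-19, 2) → (-4, 1) − 0.25·(-19, 2) = (0.75, 0.5)
Step 2: at (0.75, 0.5), ∇E = (0, 1) → (0.75, 0.5) − 0.25·(0, 1) = (0.75, 0.25)
Step 3: at (0.75, 0.25), ∇E = (0, 0.5) → (0.75, 0.25) − 0.25·(0, 0.5) = (0.75, 0.125)
Step 4: at (0.75, 0.125), ∇E = (0, 0.25) → (0.75, 0.125) − 0.25·(0, 0.25) = (0.75, 0.0625)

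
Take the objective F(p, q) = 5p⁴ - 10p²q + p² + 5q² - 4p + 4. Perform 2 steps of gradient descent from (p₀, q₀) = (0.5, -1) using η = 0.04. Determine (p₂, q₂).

(0.2210176, -0.29424)

∇F = (20p³ - 20pq + 2p - 4, -10p² + 10q)
Step 1: at (0.5, -1), ∇F = (9.5, -12.5) → (0.5, -1) − 0.04·(9.5, -12.5) = (0.12, -0.5)
Step 2: at (0.12, -0.5), ∇F = (-2.52544, -5.144) → (0.12, -0.5) − 0.04·(-2.52544, -5.144) = (0.2210176, -0.29424)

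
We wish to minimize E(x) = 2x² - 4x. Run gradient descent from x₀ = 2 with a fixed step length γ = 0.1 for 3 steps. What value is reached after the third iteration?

E′(x) = 4x - 4
Step 1: E′(2) = 4; x₁ = 2 − 0.1·4 = 1.6
Step 2: E′(1.6) = 2.4; x₂ = 1.6 − 0.1·2.4 = 1.36
Step 3: E′(1.36) = 1.44; x₃ = 1.36 − 0.1·1.44 = 1.216

1.216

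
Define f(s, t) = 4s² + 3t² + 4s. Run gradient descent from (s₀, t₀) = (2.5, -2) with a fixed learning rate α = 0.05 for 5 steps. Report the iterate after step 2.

∇f = (8s + 4, 6t)
Step 1: at (2.5, -2), ∇f = (24, -12) → (2.5, -2) − 0.05·(24, -12) = (1.3, -1.4)
Step 2: at (1.3, -1.4), ∇f = (14.4, -8.4) → (1.3, -1.4) − 0.05·(14.4, -8.4) = (0.58, -0.98)

(0.58, -0.98)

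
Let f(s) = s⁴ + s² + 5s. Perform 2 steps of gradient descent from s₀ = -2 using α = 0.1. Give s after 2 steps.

f′(s) = 4s³ + 2s + 5
s₁ = -2 − 0.1·(-31) = 1.1
s₂ = 1.1 − 0.1·12.524 = -0.1524

-0.1524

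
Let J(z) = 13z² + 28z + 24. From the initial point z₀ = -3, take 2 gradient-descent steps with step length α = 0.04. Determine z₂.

J′(z) = 26z + 28
Step 1: J′(-3) = -50; z₁ = -3 − 0.04·(-50) = -1
Step 2: J′(-1) = 2; z₂ = -1 − 0.04·2 = -1.08

-1.08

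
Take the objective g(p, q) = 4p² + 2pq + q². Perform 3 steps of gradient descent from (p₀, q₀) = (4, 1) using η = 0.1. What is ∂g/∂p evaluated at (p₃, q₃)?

∇g = (8p + 2q, 2p + 2q)
(p₁, q₁) = (4, 1) − 0.1·(34, 10) = (0.6, 0)
(p₂, q₂) = (0.6, 0) − 0.1·(4.8, 1.2) = (0.12, -0.12)
(p₃, q₃) = (0.12, -0.12) − 0.1·(0.72, 0) = (0.048, -0.12)
∂g/∂p at (0.048, -0.12) = 0.144

0.144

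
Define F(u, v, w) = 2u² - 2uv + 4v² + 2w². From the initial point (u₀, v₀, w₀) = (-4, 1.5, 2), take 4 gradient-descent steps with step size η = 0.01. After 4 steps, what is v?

∇F = (4u - 2v, -2u + 8v, 4w)
Step 1: at (-4, 1.5, 2), ∇F = (-19, 20, 8) → (-4, 1.5, 2) − 0.01·(-19, 20, 8) = (-3.81, 1.3, 1.92)
Step 2: at (-3.81, 1.3, 1.92), ∇F = (-17.84, 18.02, 7.68) → (-3.81, 1.3, 1.92) − 0.01·(-17.84, 18.02, 7.68) = (-3.6316, 1.1198, 1.8432)
Step 3: at (-3.6316, 1.1198, 1.8432), ∇F = (-16.766, 16.2216, 7.3728) → (-3.6316, 1.1198, 1.8432) − 0.01·(-16.766, 16.2216, 7.3728) = (-3.46394, 0.957584, 1.769472)
Step 4: at (-3.46394, 0.957584, 1.769472), ∇F = (-15.770928, 14.588552, 7.077888) → (-3.46394, 0.957584, 1.769472) − 0.01·(-15.770928, 14.588552, 7.077888) = (-3.30623072, 0.81169848, 1.69869312)
v = 0.81169848

0.81169848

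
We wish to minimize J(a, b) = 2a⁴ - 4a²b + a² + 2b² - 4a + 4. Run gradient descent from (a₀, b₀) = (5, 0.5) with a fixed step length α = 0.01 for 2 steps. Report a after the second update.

3.88507648

∇J = (8a³ - 8ab + 2a - 4, -4a² + 4b)
Step 1: at (5, 0.5), ∇J = (986, -98) → (5, 0.5) − 0.01·(986, -98) = (-4.86, 1.48)
Step 2: at (-4.86, 1.48), ∇J = (-874.507648, -88.5584) → (-4.86, 1.48) − 0.01·(-874.507648, -88.5584) = (3.88507648, 2.365584)
a = 3.88507648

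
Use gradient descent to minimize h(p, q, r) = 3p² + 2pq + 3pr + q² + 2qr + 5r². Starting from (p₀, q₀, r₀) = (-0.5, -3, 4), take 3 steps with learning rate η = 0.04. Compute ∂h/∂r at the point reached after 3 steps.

7.739648

∇h = (6p + 2q + 3r, 2p + 2q + 2r, 3p + 2q + 10r)
(p₁, q₁, r₁) = (-0.5, -3, 4) − 0.04·(3, 1, 32.5) = (-0.62, -3.04, 2.7)
(p₂, q₂, r₂) = (-0.62, -3.04, 2.7) − 0.04·(-1.7, -1.92, 19.06) = (-0.552, -2.9632, 1.9376)
(p₃, q₃, r₃) = (-0.552, -2.9632, 1.9376) − 0.04·(-3.4256, -3.1552, 11.7936) = (-0.414976, -2.836992, 1.465856)
∂h/∂r at (-0.414976, -2.836992, 1.465856) = 7.739648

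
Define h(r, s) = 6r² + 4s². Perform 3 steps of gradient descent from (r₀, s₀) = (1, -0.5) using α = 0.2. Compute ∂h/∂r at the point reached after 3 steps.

-32.928

∇h = (12r, 8s)
Step 1: at (1, -0.5), ∇h = (12, -4) → (1, -0.5) − 0.2·(12, -4) = (-1.4, 0.3)
Step 2: at (-1.4, 0.3), ∇h = (-16.8, 2.4) → (-1.4, 0.3) − 0.2·(-16.8, 2.4) = (1.96, -0.18)
Step 3: at (1.96, -0.18), ∇h = (23.52, -1.44) → (1.96, -0.18) − 0.2·(23.52, -1.44) = (-2.744, 0.108)
∂h/∂r at (-2.744, 0.108) = -32.928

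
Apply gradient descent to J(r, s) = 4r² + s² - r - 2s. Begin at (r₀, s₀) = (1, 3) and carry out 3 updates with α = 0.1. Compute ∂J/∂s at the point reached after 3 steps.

∇J = (8r - 1, 2s - 2)
(r₁, s₁) = (1, 3) − 0.1·(7, 4) = (0.3, 2.6)
(r₂, s₂) = (0.3, 2.6) − 0.1·(1.4, 3.2) = (0.16, 2.28)
(r₃, s₃) = (0.16, 2.28) − 0.1·(0.28, 2.56) = (0.132, 2.024)
∂J/∂s at (0.132, 2.024) = 2.048

2.048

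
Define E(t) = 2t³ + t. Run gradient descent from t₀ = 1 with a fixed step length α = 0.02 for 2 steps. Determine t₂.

E′(t) = 6t² + 1
t₁ = 1 − 0.02·7 = 0.86
t₂ = 0.86 − 0.02·5.4376 = 0.751248

0.751248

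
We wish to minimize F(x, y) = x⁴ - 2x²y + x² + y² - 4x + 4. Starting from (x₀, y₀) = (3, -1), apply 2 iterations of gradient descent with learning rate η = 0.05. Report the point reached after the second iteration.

∇F = (4x³ - 4xy + 2x - 4, -2x² + 2y)
(x₁, y₁) = (3, -1) − 0.05·(122, -20) = (-3.1, 0)
(x₂, y₂) = (-3.1, 0) − 0.05·(-129.364, -19.22) = (3.3682, 0.961)

(3.3682, 0.961)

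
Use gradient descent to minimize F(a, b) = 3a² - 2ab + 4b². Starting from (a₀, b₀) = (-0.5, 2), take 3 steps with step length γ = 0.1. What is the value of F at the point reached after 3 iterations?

0.019248

∇F = (6a - 2b, -2a + 8b)
Step 1: at (-0.5, 2), ∇F = (-7, 17) → (-0.5, 2) − 0.1·(-7, 17) = (0.2, 0.3)
Step 2: at (0.2, 0.3), ∇F = (0.6, 2) → (0.2, 0.3) − 0.1·(0.6, 2) = (0.14, 0.1)
Step 3: at (0.14, 0.1), ∇F = (0.64, 0.52) → (0.14, 0.1) − 0.1·(0.64, 0.52) = (0.076, 0.048)
F(0.076, 0.048) = 0.019248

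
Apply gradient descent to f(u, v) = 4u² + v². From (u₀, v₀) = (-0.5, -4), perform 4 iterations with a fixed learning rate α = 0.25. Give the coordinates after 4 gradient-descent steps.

(-0.5, -0.25)

∇f = (8u, 2v)
(u₁, v₁) = (-0.5, -4) − 0.25·(-4, -8) = (0.5, -2)
(u₂, v₂) = (0.5, -2) − 0.25·(4, -4) = (-0.5, -1)
(u₃, v₃) = (-0.5, -1) − 0.25·(-4, -2) = (0.5, -0.5)
(u₄, v₄) = (0.5, -0.5) − 0.25·(4, -1) = (-0.5, -0.25)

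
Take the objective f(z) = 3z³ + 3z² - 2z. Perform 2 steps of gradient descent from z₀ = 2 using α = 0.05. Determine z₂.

-0.1505

f′(z) = 9z² + 6z - 2
Step 1: f′(2) = 46; z₁ = 2 − 0.05·46 = -0.3
Step 2: f′(-0.3) = -2.99; z₂ = -0.3 − 0.05·(-2.99) = -0.1505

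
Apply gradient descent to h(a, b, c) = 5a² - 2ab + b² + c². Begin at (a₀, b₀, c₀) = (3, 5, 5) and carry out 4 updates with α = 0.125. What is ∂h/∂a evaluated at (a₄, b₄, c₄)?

∇h = (10a - 2b, -2a + 2b, 2c)
(a₁, b₁, c₁) = (3, 5, 5) − 0.125·(20, 4, 10) = (0.5, 4.5, 3.75)
(a₂, b₂, c₂) = (0.5, 4.5, 3.75) − 0.125·(-4, 8, 7.5) = (1, 3.5, 2.8125)
(a₃, b₃, c₃) = (1, 3.5, 2.8125) − 0.125·(3, 5, 5.625) = (0.625, 2.875, 2.109375)
(a₄, b₄, c₄) = (0.625, 2.875, 2.109375) − 0.125·(0.5, 4.5, 4.21875) = (0.5625, 2.3125, 1.58203125)
∂h/∂a at (0.5625, 2.3125, 1.58203125) = 1

1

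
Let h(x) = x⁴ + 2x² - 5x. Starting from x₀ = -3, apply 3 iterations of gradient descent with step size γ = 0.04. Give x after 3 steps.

h′(x) = 4x³ + 4x - 5
Step 1: h′(-3) = -125; x₁ = -3 − 0.04·(-125) = 2
Step 2: h′(2) = 35; x₂ = 2 − 0.04·35 = 0.6
Step 3: h′(0.6) = -1.736; x₃ = 0.6 − 0.04·(-1.736) = 0.66944

0.66944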